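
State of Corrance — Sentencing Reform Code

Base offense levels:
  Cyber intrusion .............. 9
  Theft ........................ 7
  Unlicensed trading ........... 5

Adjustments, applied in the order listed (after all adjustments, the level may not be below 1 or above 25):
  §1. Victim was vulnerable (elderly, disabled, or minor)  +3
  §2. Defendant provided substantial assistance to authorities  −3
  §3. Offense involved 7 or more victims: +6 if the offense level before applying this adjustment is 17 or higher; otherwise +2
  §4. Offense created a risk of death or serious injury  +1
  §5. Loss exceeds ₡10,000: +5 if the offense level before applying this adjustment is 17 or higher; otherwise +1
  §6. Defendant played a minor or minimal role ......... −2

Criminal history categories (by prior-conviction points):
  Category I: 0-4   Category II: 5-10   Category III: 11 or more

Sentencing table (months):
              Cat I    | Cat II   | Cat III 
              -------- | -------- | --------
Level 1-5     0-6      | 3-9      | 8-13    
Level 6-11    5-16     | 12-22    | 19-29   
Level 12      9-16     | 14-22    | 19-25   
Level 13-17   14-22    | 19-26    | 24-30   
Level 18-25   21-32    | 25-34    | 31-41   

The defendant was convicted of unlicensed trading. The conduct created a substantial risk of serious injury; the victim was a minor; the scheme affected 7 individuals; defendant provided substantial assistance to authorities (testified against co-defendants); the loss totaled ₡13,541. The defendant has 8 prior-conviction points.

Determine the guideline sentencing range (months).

12-22 months

Base offense level for unlicensed trading: 5.
§1 applies: 5 + 3 = 8.
§2 applies: 8 − 3 = 5.
§3 applies (level before this adjustment is 5 < 17, so +2): 5 + 2 = 7.
§4 applies: 7 + 1 = 8.
§5 applies (level before this adjustment is 8 < 17, so +1): 8 + 1 = 9.
§6 does not apply.
Final offense level: 9.
Criminal history: 8 prior points → Category II (5-10).
Level 9 falls in the 6-11 band.
Grid: Level 6-11 × Category II = 12-22 months.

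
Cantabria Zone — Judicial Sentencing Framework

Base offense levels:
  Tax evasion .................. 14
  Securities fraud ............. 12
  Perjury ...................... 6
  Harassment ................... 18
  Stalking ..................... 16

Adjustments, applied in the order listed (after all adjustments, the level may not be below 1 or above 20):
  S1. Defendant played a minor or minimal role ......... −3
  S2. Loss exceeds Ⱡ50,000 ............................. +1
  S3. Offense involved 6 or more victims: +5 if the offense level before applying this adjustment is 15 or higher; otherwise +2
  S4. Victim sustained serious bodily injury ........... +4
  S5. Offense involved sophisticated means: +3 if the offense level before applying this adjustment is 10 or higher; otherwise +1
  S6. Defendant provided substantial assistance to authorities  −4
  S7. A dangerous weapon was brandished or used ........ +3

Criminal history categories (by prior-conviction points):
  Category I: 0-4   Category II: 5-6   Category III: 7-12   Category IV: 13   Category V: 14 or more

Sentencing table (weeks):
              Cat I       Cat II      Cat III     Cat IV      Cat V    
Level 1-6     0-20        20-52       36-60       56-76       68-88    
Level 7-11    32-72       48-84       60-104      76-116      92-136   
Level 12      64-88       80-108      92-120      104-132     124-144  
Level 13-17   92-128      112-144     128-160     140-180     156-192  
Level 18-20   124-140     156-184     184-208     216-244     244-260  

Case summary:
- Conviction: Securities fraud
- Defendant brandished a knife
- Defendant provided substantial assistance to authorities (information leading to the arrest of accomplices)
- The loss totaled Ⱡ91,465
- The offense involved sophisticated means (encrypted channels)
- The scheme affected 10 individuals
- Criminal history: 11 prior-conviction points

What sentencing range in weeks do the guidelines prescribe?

128-160 weeks

Base offense level for securities fraud: 12.
S1 does not apply.
S2 applies: 12 + 1 = 13.
S3 applies (level before this adjustment is 13 < 15, so +2): 13 + 2 = 15.
S4 does not apply.
S5 applies (level before this adjustment is 15 ≥ 10, so +3): 15 + 3 = 18.
S6 applies: 18 − 4 = 14.
S7 applies: 14 + 3 = 17.
Final offense level: 17.
Criminal history: 11 prior points → Category III (7-12).
Level 17 falls in the 13-17 band.
Grid: Level 13-17 × Category III = 128-160 weeks.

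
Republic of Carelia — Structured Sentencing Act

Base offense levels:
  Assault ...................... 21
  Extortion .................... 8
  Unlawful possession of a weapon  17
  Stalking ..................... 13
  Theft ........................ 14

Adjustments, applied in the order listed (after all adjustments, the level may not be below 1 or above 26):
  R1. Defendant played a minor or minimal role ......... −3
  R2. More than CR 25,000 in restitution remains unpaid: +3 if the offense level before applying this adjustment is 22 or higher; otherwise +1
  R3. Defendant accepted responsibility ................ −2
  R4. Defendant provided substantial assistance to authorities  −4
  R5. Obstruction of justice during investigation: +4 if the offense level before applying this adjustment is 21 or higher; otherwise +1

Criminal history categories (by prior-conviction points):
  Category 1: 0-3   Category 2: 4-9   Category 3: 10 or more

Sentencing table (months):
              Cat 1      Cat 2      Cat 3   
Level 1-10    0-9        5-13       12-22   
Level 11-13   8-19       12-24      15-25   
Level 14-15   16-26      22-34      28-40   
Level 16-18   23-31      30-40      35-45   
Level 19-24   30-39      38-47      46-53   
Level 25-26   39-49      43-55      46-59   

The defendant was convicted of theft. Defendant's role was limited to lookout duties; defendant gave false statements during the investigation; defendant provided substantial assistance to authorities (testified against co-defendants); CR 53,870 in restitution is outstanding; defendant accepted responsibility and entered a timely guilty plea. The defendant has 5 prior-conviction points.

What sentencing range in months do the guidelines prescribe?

5-13 months

Base offense level for theft: 14.
R1 applies: 14 − 3 = 11.
R2 applies (level before this adjustment is 11 < 22, so +1): 11 + 1 = 12.
R3 applies: 12 − 2 = 10.
R4 applies: 10 − 4 = 6.
R5 applies (level before this adjustment is 6 < 21, so +1): 6 + 1 = 7.
Final offense level: 7.
Criminal history: 5 prior points → Category 2 (4-9).
Level 7 falls in the 1-10 band.
Grid: Level 1-10 × Category 2 = 5-13 months.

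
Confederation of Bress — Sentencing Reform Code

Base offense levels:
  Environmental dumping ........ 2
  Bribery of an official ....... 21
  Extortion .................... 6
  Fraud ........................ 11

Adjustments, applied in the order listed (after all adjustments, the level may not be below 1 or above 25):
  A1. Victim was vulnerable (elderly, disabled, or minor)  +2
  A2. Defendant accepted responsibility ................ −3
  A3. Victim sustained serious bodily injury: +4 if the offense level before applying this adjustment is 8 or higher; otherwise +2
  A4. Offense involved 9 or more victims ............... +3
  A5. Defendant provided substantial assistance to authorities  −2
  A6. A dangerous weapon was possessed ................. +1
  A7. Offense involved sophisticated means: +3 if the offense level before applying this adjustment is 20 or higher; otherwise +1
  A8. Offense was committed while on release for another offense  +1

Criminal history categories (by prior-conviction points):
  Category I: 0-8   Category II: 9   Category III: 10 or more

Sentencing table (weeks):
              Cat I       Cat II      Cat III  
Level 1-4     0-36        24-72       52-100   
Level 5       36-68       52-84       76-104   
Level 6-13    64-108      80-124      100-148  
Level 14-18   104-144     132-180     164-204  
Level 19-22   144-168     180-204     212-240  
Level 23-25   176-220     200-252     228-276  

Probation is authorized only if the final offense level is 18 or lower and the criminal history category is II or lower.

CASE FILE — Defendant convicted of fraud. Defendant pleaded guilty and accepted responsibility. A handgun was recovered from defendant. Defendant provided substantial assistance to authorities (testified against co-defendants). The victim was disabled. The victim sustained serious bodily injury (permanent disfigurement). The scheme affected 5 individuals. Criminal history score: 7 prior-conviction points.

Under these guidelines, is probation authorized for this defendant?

Base offense level for fraud: 11.
A1 applies: 11 + 2 = 13.
A2 applies: 13 − 3 = 10.
A3 applies (level before this adjustment is 10 ≥ 8, so +4): 10 + 4 = 14.
A4 does not apply.
A5 applies: 14 − 2 = 12.
A6 applies: 12 + 1 = 13.
A8 does not apply.
Final offense level: 13.
Criminal history: 7 prior points → Category I (0-8).
Level 13 falls in the 6-13 band.
Grid: Level 6-13 × Category I = 64-108 weeks.
Probation check: level 13 ≤ 18 and category I ≤ II → eligible.

Yes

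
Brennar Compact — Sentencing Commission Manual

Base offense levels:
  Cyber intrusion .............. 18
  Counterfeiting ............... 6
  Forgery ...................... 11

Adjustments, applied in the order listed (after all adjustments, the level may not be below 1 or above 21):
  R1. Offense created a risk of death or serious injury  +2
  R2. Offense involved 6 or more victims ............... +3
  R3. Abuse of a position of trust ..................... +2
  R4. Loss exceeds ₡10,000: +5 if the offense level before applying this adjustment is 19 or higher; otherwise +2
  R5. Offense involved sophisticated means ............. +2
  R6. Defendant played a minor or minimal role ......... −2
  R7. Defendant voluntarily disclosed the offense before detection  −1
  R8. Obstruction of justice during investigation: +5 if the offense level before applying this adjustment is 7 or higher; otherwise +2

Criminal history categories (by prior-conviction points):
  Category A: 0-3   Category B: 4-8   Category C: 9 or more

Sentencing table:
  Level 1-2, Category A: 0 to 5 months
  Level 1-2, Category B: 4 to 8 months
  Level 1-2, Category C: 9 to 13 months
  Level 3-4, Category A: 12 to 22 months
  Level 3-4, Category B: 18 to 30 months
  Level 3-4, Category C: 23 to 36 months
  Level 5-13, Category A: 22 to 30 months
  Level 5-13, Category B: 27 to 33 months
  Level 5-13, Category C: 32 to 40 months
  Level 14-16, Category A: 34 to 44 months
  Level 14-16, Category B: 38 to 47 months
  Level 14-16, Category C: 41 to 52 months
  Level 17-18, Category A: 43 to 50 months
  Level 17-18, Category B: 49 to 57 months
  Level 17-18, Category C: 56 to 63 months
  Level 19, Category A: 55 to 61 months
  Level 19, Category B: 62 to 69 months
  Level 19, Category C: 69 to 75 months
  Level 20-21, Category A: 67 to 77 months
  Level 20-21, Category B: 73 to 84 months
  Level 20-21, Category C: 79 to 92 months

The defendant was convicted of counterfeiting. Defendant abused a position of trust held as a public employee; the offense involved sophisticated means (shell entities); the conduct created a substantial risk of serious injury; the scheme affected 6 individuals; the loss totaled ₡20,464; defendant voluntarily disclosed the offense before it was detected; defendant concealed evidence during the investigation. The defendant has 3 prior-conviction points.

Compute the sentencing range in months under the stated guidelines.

67-77 months

Base offense level for counterfeiting: 6.
R1 applies: 6 + 2 = 8.
R2 applies: 8 + 3 = 11.
R3 applies: 11 + 2 = 13.
R4 applies (level before this adjustment is 13 < 19, so +2): 13 + 2 = 15.
R5 applies: 15 + 2 = 17.
R7 applies: 17 − 1 = 16.
R8 applies (level before this adjustment is 16 ≥ 7, so +5): 16 + 5 = 21.
Final offense level: 21.
Criminal history: 3 prior points → Category A (0-3).
Level 21 falls in the 20-21 band.
Grid: Level 20-21 × Category A = 67-77 months.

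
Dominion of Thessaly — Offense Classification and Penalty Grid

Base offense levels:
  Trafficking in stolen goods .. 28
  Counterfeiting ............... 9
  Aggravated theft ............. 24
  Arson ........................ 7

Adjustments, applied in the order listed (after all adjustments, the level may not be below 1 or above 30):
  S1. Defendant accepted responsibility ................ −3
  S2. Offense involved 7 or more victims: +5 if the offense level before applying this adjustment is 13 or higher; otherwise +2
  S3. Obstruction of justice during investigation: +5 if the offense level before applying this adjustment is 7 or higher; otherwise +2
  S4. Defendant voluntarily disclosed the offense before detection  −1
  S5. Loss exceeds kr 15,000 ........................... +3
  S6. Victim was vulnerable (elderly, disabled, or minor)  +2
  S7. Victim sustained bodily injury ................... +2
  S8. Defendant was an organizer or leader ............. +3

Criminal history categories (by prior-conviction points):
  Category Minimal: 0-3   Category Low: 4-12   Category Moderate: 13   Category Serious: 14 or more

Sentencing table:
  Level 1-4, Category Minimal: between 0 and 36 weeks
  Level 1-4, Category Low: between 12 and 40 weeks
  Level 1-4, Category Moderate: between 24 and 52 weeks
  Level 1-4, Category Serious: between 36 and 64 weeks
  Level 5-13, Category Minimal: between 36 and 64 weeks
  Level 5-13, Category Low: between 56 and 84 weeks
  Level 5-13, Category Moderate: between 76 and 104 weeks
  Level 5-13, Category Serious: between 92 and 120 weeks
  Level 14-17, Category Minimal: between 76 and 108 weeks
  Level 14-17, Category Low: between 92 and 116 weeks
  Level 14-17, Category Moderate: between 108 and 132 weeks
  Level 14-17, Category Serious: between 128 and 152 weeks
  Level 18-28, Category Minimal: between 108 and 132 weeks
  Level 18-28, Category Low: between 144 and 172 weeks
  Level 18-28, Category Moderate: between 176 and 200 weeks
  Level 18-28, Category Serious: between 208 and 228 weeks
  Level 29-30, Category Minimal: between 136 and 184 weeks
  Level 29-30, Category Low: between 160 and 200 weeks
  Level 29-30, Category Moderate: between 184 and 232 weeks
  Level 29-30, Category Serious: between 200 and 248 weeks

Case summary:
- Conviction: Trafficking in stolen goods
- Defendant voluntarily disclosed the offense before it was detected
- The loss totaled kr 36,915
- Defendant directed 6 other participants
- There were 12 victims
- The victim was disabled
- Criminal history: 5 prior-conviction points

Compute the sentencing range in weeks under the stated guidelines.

160-200 weeks

Base offense level for trafficking in stolen goods: 28.
S2 applies (level before this adjustment is 28 ≥ 13, so +5): 28 + 5 = 33.
S3 does not apply.
S4 applies: 33 − 1 = 32.
S5 applies: 32 + 3 = 35.
S6 applies: 35 + 2 = 37.
S7 does not apply.
S8 applies: 37 + 3 = 40.
Level 40 exceeds the maximum of 30; capped at 30.
Final offense level: 30.
Criminal history: 5 prior points → Category Low (4-12).
Level 30 falls in the 29-30 band.
Grid: Level 29-30 × Category Low = 160-200 weeks.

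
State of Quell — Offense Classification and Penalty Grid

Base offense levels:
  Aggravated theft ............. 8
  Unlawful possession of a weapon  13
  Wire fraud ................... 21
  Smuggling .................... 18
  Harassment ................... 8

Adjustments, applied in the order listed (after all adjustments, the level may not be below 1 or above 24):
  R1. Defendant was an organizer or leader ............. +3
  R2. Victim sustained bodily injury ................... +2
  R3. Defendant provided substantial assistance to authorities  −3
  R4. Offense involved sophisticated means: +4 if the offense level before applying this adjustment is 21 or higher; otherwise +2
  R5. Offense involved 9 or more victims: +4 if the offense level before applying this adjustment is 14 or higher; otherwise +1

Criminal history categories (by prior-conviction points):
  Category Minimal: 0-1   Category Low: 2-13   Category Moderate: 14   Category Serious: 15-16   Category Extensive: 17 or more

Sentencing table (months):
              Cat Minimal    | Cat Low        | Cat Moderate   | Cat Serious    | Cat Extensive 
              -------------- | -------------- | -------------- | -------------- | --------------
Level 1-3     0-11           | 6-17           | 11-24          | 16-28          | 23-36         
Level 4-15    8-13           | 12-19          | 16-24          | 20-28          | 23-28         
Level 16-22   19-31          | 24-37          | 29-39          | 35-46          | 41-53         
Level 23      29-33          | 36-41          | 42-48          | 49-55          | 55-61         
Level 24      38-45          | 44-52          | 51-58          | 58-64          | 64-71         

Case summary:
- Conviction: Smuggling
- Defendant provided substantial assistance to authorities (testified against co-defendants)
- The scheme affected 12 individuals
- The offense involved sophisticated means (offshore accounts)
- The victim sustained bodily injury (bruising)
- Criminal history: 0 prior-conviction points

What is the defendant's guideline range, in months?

29-33 months

Base offense level for smuggling: 18.
R1 does not apply.
R2 applies: 18 + 2 = 20.
R3 applies: 20 − 3 = 17.
R4 applies (level before this adjustment is 17 < 21, so +2): 17 + 2 = 19.
R5 applies (level before this adjustment is 19 ≥ 14, so +4): 19 + 4 = 23.
Final offense level: 23.
Criminal history: 0 prior points → Category Minimal (0-1).
Level 23 falls in the 23 band.
Grid: Level 23 × Category Minimal = 29-33 months.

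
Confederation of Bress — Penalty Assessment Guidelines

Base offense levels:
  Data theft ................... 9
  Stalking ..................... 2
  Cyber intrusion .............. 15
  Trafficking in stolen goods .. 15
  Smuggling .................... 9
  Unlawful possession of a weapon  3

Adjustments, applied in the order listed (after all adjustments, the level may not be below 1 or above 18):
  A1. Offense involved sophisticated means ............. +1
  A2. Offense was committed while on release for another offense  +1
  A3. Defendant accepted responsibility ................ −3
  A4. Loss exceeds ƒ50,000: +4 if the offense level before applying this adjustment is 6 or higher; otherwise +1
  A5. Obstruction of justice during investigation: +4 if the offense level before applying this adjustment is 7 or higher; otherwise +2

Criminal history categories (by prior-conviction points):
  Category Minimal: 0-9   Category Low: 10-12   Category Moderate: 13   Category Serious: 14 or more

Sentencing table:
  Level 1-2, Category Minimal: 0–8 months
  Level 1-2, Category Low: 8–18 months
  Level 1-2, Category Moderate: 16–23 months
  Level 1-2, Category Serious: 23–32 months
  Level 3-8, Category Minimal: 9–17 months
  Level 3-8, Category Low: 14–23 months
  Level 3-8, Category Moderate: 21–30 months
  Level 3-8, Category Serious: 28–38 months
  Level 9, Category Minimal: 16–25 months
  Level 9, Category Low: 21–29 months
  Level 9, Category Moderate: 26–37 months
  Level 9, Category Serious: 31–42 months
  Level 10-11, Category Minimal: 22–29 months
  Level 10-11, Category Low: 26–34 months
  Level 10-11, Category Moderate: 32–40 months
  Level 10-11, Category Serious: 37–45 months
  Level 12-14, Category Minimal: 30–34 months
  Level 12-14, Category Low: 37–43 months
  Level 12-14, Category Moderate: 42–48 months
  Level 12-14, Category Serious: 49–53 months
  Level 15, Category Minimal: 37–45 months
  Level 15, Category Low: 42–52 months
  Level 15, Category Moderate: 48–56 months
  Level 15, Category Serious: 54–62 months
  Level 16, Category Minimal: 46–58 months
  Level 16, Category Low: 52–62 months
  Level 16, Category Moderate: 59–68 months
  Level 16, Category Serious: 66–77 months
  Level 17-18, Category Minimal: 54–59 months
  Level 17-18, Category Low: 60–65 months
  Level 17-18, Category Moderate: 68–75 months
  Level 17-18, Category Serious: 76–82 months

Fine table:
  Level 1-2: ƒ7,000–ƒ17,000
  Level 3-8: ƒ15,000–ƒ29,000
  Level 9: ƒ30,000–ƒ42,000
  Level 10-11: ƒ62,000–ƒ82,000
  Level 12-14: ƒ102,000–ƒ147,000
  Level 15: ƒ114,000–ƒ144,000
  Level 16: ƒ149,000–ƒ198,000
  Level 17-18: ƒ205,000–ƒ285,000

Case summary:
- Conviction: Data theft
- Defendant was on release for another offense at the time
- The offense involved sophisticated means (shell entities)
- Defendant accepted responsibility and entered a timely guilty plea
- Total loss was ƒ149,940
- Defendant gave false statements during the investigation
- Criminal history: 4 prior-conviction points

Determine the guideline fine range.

ƒ149,000–ƒ198,000

Base offense level for data theft: 9.
A1 applies: 9 + 1 = 10.
A2 applies: 10 + 1 = 11.
A3 applies: 11 − 3 = 8.
A4 applies (level before this adjustment is 8 ≥ 6, so +4): 8 + 4 = 12.
A5 applies (level before this adjustment is 12 ≥ 7, so +4): 12 + 4 = 16.
Final offense level: 16.
Level 16 falls in the 16 band.
Fine table: Level 16 → ƒ149,000–ƒ198,000.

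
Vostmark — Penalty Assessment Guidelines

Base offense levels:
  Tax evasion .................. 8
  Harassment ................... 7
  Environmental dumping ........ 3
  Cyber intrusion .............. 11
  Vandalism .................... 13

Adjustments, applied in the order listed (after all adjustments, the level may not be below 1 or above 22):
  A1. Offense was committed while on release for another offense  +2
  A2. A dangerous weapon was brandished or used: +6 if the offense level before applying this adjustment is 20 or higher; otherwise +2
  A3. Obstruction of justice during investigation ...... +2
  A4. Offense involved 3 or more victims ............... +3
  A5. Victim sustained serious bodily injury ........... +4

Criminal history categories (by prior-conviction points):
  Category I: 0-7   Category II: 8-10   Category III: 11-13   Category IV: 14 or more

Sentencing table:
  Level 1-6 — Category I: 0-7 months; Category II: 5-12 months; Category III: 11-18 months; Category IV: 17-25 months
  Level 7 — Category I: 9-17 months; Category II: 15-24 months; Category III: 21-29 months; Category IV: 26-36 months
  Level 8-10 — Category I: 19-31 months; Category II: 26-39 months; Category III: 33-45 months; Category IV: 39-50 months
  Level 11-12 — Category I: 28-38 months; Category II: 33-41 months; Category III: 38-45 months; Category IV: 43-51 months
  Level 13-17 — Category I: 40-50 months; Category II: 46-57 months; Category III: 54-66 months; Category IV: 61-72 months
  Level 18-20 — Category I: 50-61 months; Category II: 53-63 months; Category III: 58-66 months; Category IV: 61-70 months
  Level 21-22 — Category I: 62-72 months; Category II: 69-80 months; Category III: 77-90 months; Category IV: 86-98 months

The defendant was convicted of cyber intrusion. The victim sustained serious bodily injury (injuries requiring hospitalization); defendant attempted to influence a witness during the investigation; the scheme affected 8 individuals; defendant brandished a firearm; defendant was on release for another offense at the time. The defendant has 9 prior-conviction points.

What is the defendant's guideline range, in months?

Base offense level for cyber intrusion: 11.
A1 applies: 11 + 2 = 13.
A2 applies (level before this adjustment is 13 < 20, so +2): 13 + 2 = 15.
A3 applies: 15 + 2 = 17.
A4 applies: 17 + 3 = 20.
A5 applies: 20 + 4 = 24.
Level 24 exceeds the maximum of 22; capped at 22.
Final offense level: 22.
Criminal history: 9 prior points → Category II (8-10).
Level 22 falls in the 21-22 band.
Grid: Level 21-22 × Category II = 69-80 months.

69-80 months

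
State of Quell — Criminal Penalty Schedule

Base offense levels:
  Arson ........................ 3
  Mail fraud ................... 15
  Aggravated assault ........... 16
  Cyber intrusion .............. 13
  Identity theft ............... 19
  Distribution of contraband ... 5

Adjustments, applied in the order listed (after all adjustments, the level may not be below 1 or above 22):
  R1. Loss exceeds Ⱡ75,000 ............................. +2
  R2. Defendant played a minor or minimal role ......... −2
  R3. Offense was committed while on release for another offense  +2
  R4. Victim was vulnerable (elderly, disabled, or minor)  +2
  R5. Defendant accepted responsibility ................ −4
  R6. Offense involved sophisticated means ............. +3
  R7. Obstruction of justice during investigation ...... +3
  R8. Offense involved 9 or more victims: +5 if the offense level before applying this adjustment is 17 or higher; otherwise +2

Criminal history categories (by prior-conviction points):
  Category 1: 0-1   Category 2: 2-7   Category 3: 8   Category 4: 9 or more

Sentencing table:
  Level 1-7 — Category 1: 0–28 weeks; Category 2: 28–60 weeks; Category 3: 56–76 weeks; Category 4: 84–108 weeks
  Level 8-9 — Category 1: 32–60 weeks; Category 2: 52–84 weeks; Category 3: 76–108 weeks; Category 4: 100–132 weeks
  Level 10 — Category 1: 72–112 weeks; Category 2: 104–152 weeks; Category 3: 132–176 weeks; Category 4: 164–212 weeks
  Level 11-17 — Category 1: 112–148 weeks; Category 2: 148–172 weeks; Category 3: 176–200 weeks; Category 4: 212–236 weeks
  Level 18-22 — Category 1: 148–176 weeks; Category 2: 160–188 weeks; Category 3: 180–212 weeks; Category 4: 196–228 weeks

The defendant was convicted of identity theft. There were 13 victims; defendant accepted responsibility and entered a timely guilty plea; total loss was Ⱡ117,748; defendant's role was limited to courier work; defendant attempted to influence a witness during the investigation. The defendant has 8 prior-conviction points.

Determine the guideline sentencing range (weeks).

Base offense level for identity theft: 19.
R1 applies: 19 + 2 = 21.
R2 applies: 21 − 2 = 19.
R4 does not apply.
R5 applies: 19 − 4 = 15.
R6 does not apply.
R7 applies: 15 + 3 = 18.
R8 applies (level before this adjustment is 18 ≥ 17, so +5): 18 + 5 = 23.
Level 23 exceeds the maximum of 22; capped at 22.
Final offense level: 22.
Criminal history: 8 prior points → Category 3 (8).
Level 22 falls in the 18-22 band.
Grid: Level 18-22 × Category 3 = 180-212 weeks.

180-212 weeks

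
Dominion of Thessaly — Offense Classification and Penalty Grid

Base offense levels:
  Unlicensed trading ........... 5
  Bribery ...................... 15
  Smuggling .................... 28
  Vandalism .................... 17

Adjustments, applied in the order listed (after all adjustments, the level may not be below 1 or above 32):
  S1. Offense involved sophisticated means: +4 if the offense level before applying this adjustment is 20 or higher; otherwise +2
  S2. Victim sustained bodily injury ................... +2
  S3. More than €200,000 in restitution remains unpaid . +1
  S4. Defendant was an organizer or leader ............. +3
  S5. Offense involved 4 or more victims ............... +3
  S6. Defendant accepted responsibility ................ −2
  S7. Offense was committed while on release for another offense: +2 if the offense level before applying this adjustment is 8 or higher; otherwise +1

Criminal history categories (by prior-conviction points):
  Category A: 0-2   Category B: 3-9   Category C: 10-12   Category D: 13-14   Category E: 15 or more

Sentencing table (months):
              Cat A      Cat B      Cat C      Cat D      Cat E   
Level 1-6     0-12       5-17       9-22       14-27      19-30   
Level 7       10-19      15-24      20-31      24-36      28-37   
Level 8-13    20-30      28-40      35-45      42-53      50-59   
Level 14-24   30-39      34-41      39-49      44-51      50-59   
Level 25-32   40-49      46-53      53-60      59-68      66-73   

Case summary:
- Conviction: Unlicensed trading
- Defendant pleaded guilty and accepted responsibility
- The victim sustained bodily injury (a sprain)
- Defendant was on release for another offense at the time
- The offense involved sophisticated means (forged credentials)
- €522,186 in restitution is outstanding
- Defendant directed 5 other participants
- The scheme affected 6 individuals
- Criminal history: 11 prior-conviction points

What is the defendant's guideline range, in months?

39-49 months

Base offense level for unlicensed trading: 5.
S1 applies (level before this adjustment is 5 < 20, so +2): 5 + 2 = 7.
S2 applies: 7 + 2 = 9.
S3 applies: 9 + 1 = 10.
S4 applies: 10 + 3 = 13.
S5 applies: 13 + 3 = 16.
S6 applies: 16 − 2 = 14.
S7 applies (level before this adjustment is 14 ≥ 8, so +2): 14 + 2 = 16.
Final offense level: 16.
Criminal history: 11 prior points → Category C (10-12).
Level 16 falls in the 14-24 band.
Grid: Level 14-24 × Category C = 39-49 months.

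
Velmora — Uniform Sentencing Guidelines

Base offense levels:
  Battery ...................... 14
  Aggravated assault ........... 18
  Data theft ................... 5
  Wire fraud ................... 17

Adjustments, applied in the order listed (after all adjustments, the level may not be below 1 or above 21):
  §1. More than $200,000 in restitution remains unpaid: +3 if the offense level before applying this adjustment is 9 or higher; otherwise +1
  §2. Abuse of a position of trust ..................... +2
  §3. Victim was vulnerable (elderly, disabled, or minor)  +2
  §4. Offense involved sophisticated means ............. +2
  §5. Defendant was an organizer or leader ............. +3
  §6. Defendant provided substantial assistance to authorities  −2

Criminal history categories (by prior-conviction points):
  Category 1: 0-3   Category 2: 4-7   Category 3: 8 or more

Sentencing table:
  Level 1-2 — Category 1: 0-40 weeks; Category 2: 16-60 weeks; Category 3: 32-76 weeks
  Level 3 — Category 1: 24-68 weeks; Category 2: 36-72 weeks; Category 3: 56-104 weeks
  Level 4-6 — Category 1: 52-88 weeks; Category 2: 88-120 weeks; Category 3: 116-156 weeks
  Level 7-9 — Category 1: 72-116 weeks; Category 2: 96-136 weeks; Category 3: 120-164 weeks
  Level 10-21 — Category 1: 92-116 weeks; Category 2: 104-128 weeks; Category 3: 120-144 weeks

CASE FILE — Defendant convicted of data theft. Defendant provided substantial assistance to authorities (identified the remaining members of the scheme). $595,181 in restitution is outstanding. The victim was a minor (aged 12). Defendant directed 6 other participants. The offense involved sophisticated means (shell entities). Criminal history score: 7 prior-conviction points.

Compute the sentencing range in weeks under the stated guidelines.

Base offense level for data theft: 5.
§1 applies (level before this adjustment is 5 < 9, so +1): 5 + 1 = 6.
§3 applies: 6 + 2 = 8.
§4 applies: 8 + 2 = 10.
§5 applies: 10 + 3 = 13.
§6 applies: 13 − 2 = 11.
Final offense level: 11.
Criminal history: 7 prior points → Category 2 (4-7).
Level 11 falls in the 10-21 band.
Grid: Level 10-21 × Category 2 = 104-128 weeks.

104-128 weeks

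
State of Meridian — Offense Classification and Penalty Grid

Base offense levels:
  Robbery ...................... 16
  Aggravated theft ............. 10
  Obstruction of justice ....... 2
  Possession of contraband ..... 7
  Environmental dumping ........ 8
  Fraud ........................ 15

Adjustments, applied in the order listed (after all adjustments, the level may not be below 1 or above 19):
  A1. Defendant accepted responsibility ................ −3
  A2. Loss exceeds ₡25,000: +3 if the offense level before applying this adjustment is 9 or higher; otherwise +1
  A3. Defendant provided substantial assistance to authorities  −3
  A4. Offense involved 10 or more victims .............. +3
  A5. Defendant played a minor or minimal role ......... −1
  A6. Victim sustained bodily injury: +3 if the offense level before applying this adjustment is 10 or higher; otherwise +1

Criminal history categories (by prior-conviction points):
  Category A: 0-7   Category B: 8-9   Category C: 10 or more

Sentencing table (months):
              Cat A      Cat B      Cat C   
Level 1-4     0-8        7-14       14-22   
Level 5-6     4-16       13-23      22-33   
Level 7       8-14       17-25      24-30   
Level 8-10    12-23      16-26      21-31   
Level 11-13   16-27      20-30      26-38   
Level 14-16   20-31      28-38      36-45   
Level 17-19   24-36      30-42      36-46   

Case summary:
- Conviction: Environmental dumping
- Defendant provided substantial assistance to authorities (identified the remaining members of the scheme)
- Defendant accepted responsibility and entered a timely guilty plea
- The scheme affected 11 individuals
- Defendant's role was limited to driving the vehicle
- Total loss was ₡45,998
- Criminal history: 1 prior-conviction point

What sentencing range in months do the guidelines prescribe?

Base offense level for environmental dumping: 8.
A1 applies: 8 − 3 = 5.
A2 applies (level before this adjustment is 5 < 9, so +1): 5 + 1 = 6.
A3 applies: 6 − 3 = 3.
A4 applies: 3 + 3 = 6.
A5 applies: 6 − 1 = 5.
Final offense level: 5.
Criminal history: 1 prior point → Category A (0-7).
Level 5 falls in the 5-6 band.
Grid: Level 5-6 × Category A = 4-16 months.

4-16 months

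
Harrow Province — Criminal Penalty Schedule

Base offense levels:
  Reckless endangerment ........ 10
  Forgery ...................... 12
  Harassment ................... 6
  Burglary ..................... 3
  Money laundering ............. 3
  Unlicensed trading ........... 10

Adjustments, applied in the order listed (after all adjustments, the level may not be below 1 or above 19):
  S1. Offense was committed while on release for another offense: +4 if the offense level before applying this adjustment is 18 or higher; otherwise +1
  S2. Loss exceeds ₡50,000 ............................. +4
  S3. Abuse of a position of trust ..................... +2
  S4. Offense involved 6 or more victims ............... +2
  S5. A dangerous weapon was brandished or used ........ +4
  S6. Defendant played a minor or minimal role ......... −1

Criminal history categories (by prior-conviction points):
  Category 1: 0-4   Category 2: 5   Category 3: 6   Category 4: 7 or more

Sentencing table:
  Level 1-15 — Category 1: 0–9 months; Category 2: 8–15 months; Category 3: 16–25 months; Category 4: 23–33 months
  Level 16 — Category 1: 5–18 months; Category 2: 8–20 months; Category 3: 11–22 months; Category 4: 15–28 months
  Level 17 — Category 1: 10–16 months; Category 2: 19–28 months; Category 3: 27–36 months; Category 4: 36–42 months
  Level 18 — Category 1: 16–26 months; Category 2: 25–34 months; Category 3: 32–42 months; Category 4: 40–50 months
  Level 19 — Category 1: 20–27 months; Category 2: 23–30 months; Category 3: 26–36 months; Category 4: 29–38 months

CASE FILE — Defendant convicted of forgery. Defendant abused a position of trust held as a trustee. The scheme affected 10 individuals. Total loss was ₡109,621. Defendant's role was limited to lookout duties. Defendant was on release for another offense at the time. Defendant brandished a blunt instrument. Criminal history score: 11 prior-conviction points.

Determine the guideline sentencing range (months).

Base offense level for forgery: 12.
S1 applies (level before this adjustment is 12 < 18, so +1): 12 + 1 = 13.
S2 applies: 13 + 4 = 17.
S3 applies: 17 + 2 = 19.
S4 applies: 19 + 2 = 21.
S5 applies: 21 + 4 = 25.
S6 applies: 25 − 1 = 24.
Level 24 exceeds the maximum of 19; capped at 19.
Final offense level: 19.
Criminal history: 11 prior points → Category 4 (7+).
Level 19 falls in the 19 band.
Grid: Level 19 × Category 4 = 29-38 months.

29-38 months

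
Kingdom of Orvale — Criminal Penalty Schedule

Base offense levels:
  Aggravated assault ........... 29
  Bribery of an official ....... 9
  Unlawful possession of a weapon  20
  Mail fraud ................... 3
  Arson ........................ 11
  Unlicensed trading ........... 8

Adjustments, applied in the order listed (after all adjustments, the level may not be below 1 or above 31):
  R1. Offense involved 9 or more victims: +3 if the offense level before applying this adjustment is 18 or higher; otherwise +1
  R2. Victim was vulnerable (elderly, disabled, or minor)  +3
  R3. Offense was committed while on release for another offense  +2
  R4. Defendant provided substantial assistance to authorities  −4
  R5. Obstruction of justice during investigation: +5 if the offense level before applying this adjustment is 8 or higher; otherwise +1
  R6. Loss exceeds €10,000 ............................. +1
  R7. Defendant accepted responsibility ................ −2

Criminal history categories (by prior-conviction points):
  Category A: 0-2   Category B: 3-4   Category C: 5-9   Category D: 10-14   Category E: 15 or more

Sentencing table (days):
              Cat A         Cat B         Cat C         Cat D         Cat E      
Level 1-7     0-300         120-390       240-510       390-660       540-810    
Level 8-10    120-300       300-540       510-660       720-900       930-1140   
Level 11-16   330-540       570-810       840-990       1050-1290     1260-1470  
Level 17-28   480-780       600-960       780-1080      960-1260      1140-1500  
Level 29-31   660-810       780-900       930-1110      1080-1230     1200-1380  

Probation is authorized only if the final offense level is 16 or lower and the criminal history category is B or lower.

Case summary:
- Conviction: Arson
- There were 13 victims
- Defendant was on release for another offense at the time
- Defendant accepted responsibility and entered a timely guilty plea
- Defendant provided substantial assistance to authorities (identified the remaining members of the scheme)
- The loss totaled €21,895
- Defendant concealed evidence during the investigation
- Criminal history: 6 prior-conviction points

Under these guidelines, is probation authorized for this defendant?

No

Base offense level for arson: 11.
R1 applies (level before this adjustment is 11 < 18, so +1): 11 + 1 = 12.
R3 applies: 12 + 2 = 14.
R4 applies: 14 − 4 = 10.
R5 applies (level before this adjustment is 10 ≥ 8, so +5): 10 + 5 = 15.
R6 applies: 15 + 1 = 16.
R7 applies: 16 − 2 = 14.
Final offense level: 14.
Criminal history: 6 prior points → Category C (5-9).
Level 14 falls in the 11-16 band.
Grid: Level 11-16 × Category C = 840-990 days.
Probation check: level 14 ≤ 16 and category C > B → not eligible.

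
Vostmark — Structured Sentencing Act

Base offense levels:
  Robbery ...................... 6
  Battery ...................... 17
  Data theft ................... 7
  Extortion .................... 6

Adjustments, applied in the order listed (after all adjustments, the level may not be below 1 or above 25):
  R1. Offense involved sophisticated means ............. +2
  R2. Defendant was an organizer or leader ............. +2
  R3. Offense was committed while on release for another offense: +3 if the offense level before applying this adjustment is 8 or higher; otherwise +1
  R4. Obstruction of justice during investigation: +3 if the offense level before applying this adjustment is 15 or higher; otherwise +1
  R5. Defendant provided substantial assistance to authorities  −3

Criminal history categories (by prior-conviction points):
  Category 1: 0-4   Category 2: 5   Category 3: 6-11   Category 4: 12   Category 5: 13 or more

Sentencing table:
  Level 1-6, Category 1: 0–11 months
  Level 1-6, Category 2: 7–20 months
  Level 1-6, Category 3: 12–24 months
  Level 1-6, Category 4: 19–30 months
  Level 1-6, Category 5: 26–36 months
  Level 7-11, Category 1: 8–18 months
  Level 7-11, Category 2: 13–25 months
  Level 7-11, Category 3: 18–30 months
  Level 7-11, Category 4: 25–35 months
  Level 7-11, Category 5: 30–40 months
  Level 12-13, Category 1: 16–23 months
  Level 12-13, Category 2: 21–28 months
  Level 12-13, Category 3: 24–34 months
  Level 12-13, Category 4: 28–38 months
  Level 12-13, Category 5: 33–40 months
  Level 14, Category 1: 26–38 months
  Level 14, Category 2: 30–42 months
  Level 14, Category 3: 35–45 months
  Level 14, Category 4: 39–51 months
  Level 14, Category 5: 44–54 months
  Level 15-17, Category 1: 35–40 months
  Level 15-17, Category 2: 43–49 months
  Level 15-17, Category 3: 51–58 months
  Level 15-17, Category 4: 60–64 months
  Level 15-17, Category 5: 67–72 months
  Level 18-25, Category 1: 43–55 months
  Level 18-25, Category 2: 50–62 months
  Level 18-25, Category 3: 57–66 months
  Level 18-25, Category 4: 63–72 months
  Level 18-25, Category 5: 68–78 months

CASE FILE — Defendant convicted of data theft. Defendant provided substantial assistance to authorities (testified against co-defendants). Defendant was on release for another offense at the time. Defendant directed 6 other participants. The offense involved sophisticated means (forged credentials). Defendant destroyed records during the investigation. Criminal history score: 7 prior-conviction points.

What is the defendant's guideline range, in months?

Base offense level for data theft: 7.
R1 applies: 7 + 2 = 9.
R2 applies: 9 + 2 = 11.
R3 applies (level before this adjustment is 11 ≥ 8, so +3): 11 + 3 = 14.
R4 applies (level before this adjustment is 14 < 15, so +1): 14 + 1 = 15.
R5 applies: 15 − 3 = 12.
Final offense level: 12.
Criminal history: 7 prior points → Category 3 (6-11).
Level 12 falls in the 12-13 band.
Grid: Level 12-13 × Category 3 = 24-34 months.

24-34 months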